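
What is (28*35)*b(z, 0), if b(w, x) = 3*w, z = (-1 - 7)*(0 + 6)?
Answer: -141120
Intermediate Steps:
z = -48 (z = -8*6 = -48)
(28*35)*b(z, 0) = (28*35)*(3*(-48)) = 980*(-144) = -141120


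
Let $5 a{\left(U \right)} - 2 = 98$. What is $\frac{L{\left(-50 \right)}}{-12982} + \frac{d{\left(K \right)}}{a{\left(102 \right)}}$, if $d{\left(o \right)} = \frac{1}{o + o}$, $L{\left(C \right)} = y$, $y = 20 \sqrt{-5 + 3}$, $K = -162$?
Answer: $- \frac{1}{6480} - \frac{10 i \sqrt{2}}{6491} \approx -0.00015432 - 0.0021787 i$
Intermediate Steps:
$a{\left(U \right)} = 20$ ($a{\left(U \right)} = \frac{2}{5} + \frac{1}{5} \cdot 98 = \frac{2}{5} + \frac{98}{5} = 20$)
$y = 20 i \sqrt{2}$ ($y = 20 \sqrt{-2} = 20 i \sqrt{2} \approx 28.284 i$)
$L{\left(C \right)} = 20 i \sqrt{2}$
$d{\left(o \right)} = \frac{1}{2 o}$
$\frac{L{\left(-50 \right)}}{-12982} + \frac{d{\left(K \right)}}{a{\left(102 \right)}} = \frac{20 i \sqrt{2}}{-12982} + \frac{\frac{1}{2} \frac{1}{-162}}{20} = 20 i \sqrt{2} \left(- \frac{1}{12982}\right) + \frac{1}{2} \left(- \frac{1}{162}\right) \frac{1}{20} = - \frac{10 i \sqrt{2}}{6491} - \frac{1}{6480} = - \frac{1}{6480} - \frac{10 i \sqrt{2}}{6491}$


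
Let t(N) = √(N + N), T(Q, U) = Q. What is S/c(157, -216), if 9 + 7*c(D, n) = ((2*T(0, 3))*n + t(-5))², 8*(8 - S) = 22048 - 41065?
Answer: -133567/152 ≈ -878.73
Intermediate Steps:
S = 19081/8 (S = 8 - (22048 - 41065)/8 = 8 - ⅛*(-19017) = 8 + 19017/8 = 19081/8 ≈ 2385.1)
t(N) = √2*√N (t(N) = √(2*N) = √2*√N)
c(D, n) = -19/7 (c(D, n) = -9/7 + ((2*0)*n + √2*√(-5))²/7 = -9/7 + (0*n + √2*(I*√5))²/7 = -9/7 + (0 + I*√10)²/7 = -9/7 + (I*√10)²/7 = -9/7 + (⅐)*(-10) = -9/7 - 10/7 = -19/7)
S/c(157, -216) = 19081/(8*(-19/7)) = (19081/8)*(-7/19) = -133567/152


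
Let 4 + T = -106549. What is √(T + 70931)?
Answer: 3*I*√3958 ≈ 188.74*I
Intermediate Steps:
T = -106553 (T = -4 - 106549 = -106553)
√(T + 70931) = √(-106553 + 70931) = √(-35622) = 3*I*√3958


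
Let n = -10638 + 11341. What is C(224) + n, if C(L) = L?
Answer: 927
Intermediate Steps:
n = 703
C(224) + n = 224 + 703 = 927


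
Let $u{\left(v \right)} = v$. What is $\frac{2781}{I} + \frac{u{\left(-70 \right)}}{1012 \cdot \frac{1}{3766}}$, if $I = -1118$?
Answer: $- \frac{74385383}{282854} \approx -262.98$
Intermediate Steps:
$\frac{2781}{I} + \frac{u{\left(-70 \right)}}{1012 \cdot \frac{1}{3766}} = \frac{2781}{-1118} - \frac{70}{1012 \cdot \frac{1}{3766}} = 2781 \left(- \frac{1}{1118}\right) - \frac{70}{1012 \cdot \frac{1}{3766}} = - \frac{2781}{1118} - \frac{70}{\frac{506}{1883}} = - \frac{2781}{1118} - \frac{65905}{253} = - \frac{74385383}{282854}$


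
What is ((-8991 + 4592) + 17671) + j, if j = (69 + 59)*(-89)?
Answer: 1880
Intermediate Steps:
j = -11392 (j = 128*(-89) = -11392)
((-8991 + 4592) + 17671) + j = ((-8991 + 4592) + 17671) - 11392 = (-4399 + 17671) - 11392 = 13272 - 11392 = 1880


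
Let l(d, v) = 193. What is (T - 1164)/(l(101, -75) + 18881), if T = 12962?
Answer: 347/561 ≈ 0.61854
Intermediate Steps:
(T - 1164)/(l(101, -75) + 18881) = (12962 - 1164)/(193 + 18881) = 11798/19074 = 11798*(1/19074) = 347/561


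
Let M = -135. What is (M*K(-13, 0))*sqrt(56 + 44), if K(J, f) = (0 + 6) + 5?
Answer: -14850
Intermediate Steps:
K(J, f) = 11 (K(J, f) = 6 + 5 = 11)
(M*K(-13, 0))*sqrt(56 + 44) = (-135*11)*sqrt(56 + 44) = -1485*sqrt(100) = -1485*10 = -14850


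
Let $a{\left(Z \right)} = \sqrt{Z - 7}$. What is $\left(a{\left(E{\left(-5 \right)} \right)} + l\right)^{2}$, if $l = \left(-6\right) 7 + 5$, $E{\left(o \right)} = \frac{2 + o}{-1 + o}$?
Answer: $\frac{\left(74 - i \sqrt{26}\right)^{2}}{4} \approx 1362.5 - 188.66 i$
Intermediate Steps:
$E{\left(o \right)} = \frac{2 + o}{-1 + o}$
$l = -37$ ($l = -42 + 5 = -37$)
$a{\left(Z \right)} = \sqrt{-7 + Z}$
$\left(a{\left(E{\left(-5 \right)} \right)} + l\right)^{2} = \left(\sqrt{-7 + \frac{2 - 5}{-1 - 5}} - 37\right)^{2} = \left(\sqrt{-7 + \frac{1}{-6} \left(-3\right)} - 37\right)^{2} = \left(\sqrt{-7 - - \frac{1}{2}} - 37\right)^{2} = \left(\sqrt{-7 + \frac{1}{2}} - 37\right)^{2} = \left(\sqrt{- \frac{13}{2}} - 37\right)^{2} = \left(\frac{i \sqrt{26}}{2} - 37\right)^{2} = \left(-37 + \frac{i \sqrt{26}}{2}\right)^{2}$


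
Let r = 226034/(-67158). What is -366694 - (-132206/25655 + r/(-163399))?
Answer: -7373757186598714397/20109030451965 ≈ -3.6669e+5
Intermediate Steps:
r = -113017/33579 (r = 226034*(-1/67158) = -113017/33579 ≈ -3.3657)
-366694 - (-132206/25655 + r/(-163399)) = -366694 - (-132206/25655 - 113017/33579/(-163399)) = -366694 - (-132206*1/25655 - 113017/33579*(-1/163399)) = -366694 - (-132206/25655 + 113017/5486775021) = -366694 - 1*(-103625954139313/20109030451965) = -366694 + 103625954139313/20109030451965 = -7373757186598714397/20109030451965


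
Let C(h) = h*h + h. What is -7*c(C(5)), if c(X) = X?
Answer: -210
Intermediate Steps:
C(h) = h + h² (C(h) = h² + h = h + h²)
-7*c(C(5)) = -35*(1 + 5) = -35*6 = -7*30 = -210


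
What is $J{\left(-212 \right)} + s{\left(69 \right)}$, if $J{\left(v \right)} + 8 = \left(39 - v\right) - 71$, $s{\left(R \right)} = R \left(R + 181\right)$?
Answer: $17422$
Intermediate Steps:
$s{\left(R \right)} = R \left(181 + R\right)$
$J{\left(v \right)} = -40 - v$ ($J{\left(v \right)} = -8 - \left(32 + v\right) = -40 - v$)
$J{\left(-212 \right)} + s{\left(69 \right)} = \left(-40 - -212\right) + 69 \left(181 + 69\right) = \left(-40 + 212\right) + 69 \cdot 250 = 172 + 17250 = 17422$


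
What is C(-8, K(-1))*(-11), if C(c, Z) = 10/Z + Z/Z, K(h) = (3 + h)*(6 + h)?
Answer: -22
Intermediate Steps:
C(c, Z) = 1 + 10/Z (C(c, Z) = 10/Z + 1 = 1 + 10/Z)
C(-8, K(-1))*(-11) = ((10 + (18 + (-1)² + 9*(-1)))/(18 + (-1)² + 9*(-1)))*(-11) = ((10 + (18 + 1 - 9))/(18 + 1 - 9))*(-11) = ((10 + 10)/10)*(-11) = ((⅒)*20)*(-11) = 2*(-11) = -22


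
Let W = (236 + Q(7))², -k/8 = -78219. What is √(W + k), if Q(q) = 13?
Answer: 3*√76417 ≈ 829.31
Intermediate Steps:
k = 625752 (k = -8*(-78219) = 625752)
W = 62001 (W = (236 + 13)² = 249² = 62001)
√(W + k) = √(62001 + 625752) = √687753 = 3*√76417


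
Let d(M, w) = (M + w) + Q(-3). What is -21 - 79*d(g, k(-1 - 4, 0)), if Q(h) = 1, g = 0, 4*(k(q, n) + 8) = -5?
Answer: 2523/4 ≈ 630.75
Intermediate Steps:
k(q, n) = -37/4 (k(q, n) = -8 + (¼)*(-5) = -8 - 5/4 = -37/4)
d(M, w) = 1 + M + w (d(M, w) = (M + w) + 1 = 1 + M + w)
-21 - 79*d(g, k(-1 - 4, 0)) = -21 - 79*(1 + 0 - 37/4) = -21 - 79*(-33/4) = -21 + 2607/4 = 2523/4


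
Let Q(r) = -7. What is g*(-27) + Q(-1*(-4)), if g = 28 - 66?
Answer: 1019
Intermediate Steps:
g = -38
g*(-27) + Q(-1*(-4)) = -38*(-27) - 7 = 1026 - 7 = 1019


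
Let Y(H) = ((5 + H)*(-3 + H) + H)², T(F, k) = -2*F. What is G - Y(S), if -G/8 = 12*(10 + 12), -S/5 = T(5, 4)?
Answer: -6945337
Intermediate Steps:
S = 50 (S = -(-10)*5 = -5*(-10) = 50)
G = -2112 (G = -96*(10 + 12) = -96*22 = -8*264 = -2112)
Y(H) = (H + (-3 + H)*(5 + H))² (Y(H) = ((-3 + H)*(5 + H) + H)² = (H + (-3 + H)*(5 + H))²)
G - Y(S) = -2112 - (-15 + 50² + 3*50)² = -2112 - (-15 + 2500 + 150)² = -2112 - 1*2635² = -2112 - 1*6943225 = -2112 - 6943225 = -6945337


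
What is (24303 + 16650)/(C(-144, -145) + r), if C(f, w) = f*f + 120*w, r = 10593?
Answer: 13651/4643 ≈ 2.9401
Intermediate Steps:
C(f, w) = f² + 120*w
(24303 + 16650)/(C(-144, -145) + r) = (24303 + 16650)/(((-144)² + 120*(-145)) + 10593) = 40953/((20736 - 17400) + 10593) = 40953/(3336 + 10593) = 40953/13929 = 40953*(1/13929) = 13651/4643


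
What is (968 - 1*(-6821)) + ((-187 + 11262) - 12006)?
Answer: 6858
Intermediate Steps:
(968 - 1*(-6821)) + ((-187 + 11262) - 12006) = (968 + 6821) + (11075 - 12006) = 7789 - 931 = 6858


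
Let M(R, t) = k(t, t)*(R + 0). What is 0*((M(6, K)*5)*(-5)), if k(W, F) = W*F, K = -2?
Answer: 0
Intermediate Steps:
k(W, F) = F*W
M(R, t) = R*t² (M(R, t) = (t*t)*(R + 0) = t²*R = R*t²)
0*((M(6, K)*5)*(-5)) = 0*(((6*(-2)²)*5)*(-5)) = 0*(((6*4)*5)*(-5)) = 0*((24*5)*(-5)) = 0*(120*(-5)) = 0*(-600) = 0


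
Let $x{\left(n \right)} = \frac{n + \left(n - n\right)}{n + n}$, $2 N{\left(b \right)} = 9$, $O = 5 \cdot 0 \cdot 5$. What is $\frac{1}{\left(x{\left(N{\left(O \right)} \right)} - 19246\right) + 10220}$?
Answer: $- \frac{2}{18051} \approx -0.0001108$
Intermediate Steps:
$O = 0$ ($O = 0 \cdot 5 = 0$)
$N{\left(b \right)} = \frac{9}{2}$ ($N{\left(b \right)} = \frac{1}{2} \cdot 9 = \frac{9}{2}$)
$x{\left(n \right)} = \frac{1}{2}$ ($x{\left(n \right)} = \frac{n + 0}{2 n} = n \frac{1}{2 n} = \frac{1}{2}$)
$\frac{1}{\left(x{\left(N{\left(O \right)} \right)} - 19246\right) + 10220} = \frac{1}{\left(\frac{1}{2} - 19246\right) + 10220} = \frac{1}{- \frac{38491}{2} + 10220} = \frac{1}{- \frac{18051}{2}} = - \frac{2}{18051}$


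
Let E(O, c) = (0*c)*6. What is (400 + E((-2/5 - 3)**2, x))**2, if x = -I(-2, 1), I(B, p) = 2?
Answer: 160000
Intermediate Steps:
x = -2 (x = -1*2 = -2)
E(O, c) = 0 (E(O, c) = 0*6 = 0)
(400 + E((-2/5 - 3)**2, x))**2 = (400 + 0)**2 = 400**2 = 160000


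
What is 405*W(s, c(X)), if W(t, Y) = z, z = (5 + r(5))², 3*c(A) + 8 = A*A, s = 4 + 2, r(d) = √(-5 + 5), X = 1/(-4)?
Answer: 10125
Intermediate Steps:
X = -¼ ≈ -0.25000
r(d) = 0 (r(d) = √0 = 0)
s = 6
c(A) = -8/3 + A²/3 (c(A) = -8/3 + (A*A)/3 = -8/3 + A²/3)
z = 25 (z = (5 + 0)² = 5² = 25)
W(t, Y) = 25
405*W(s, c(X)) = 405*25 = 10125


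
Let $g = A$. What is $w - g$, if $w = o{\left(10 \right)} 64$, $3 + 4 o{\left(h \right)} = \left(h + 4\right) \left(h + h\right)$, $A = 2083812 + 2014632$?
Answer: $-4094012$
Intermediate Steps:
$A = 4098444$
$g = 4098444$
$o{\left(h \right)} = - \frac{3}{4} + \frac{h \left(4 + h\right)}{2}$ ($o{\left(h \right)} = - \frac{3}{4} + \frac{\left(h + 4\right) \left(h + h\right)}{4} = - \frac{3}{4} + \frac{\left(4 + h\right) 2 h}{4} = - \frac{3}{4} + \frac{2 h \left(4 + h\right)}{4} = - \frac{3}{4} + \frac{h \left(4 + h\right)}{2}$)
$w = 4432$ ($w = \left(- \frac{3}{4} + \frac{10^{2}}{2} + 2 \cdot 10\right) 64 = \left(- \frac{3}{4} + \frac{1}{2} \cdot 100 + 20\right) 64 = \left(- \frac{3}{4} + 50 + 20\right) 64 = \frac{277}{4} \cdot 64 = 4432$)
$w - g = 4432 - 4098444 = -4094012$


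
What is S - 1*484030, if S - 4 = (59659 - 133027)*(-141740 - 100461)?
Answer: 17769318942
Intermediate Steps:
S = 17769802972 (S = 4 + (59659 - 133027)*(-141740 - 100461) = 4 - 73368*(-242201) = 4 + 17769802968 = 17769802972)
S - 1*484030 = 17769802972 - 1*484030 = 17769802972 - 484030 = 17769318942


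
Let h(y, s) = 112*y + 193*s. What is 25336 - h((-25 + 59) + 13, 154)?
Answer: -9650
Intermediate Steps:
25336 - h((-25 + 59) + 13, 154) = 25336 - (112*((-25 + 59) + 13) + 193*154) = 25336 - (112*(34 + 13) + 29722) = 25336 - (112*47 + 29722) = 25336 - (5264 + 29722) = 25336 - 1*34986 = 25336 - 34986 = -9650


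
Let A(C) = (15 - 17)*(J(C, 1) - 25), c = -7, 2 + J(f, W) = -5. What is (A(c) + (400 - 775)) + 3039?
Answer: 2728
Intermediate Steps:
J(f, W) = -7 (J(f, W) = -2 - 5 = -7)
A(C) = 64 (A(C) = (15 - 17)*(-7 - 25) = -2*(-32) = 64)
(A(c) + (400 - 775)) + 3039 = (64 + (400 - 775)) + 3039 = (64 - 375) + 3039 = -311 + 3039 = 2728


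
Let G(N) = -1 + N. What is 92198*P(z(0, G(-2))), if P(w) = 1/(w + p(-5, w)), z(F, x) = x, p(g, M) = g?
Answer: -46099/4 ≈ -11525.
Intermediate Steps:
P(w) = 1/(-5 + w) (P(w) = 1/(w - 5) = 1/(-5 + w))
92198*P(z(0, G(-2))) = 92198/(-5 + (-1 - 2)) = 92198/(-5 - 3) = 92198/(-8) = 92198*(-⅛) = -46099/4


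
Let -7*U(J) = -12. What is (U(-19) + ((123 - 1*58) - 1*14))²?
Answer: 136161/49 ≈ 2778.8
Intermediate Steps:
U(J) = 12/7 (U(J) = -⅐*(-12) = 12/7)
(U(-19) + ((123 - 1*58) - 1*14))² = (12/7 + ((123 - 1*58) - 1*14))² = (12/7 + ((123 - 58) - 14))² = (12/7 + (65 - 14))² = (12/7 + 51)² = (369/7)² = 136161/49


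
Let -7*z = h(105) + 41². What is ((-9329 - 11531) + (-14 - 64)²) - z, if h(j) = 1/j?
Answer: -10683854/735 ≈ -14536.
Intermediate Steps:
z = -176506/735 (z = -(1/105 + 41²)/7 = -(1/105 + 1681)/7 = -⅐*176506/105 = -176506/735 ≈ -240.14)
((-9329 - 11531) + (-14 - 64)²) - z = ((-9329 - 11531) + (-14 - 64)²) - 1*(-176506/735) = (-20860 + (-78)²) + 176506/735 = (-20860 + 6084) + 176506/735 = -14776 + 176506/735 = -10683854/735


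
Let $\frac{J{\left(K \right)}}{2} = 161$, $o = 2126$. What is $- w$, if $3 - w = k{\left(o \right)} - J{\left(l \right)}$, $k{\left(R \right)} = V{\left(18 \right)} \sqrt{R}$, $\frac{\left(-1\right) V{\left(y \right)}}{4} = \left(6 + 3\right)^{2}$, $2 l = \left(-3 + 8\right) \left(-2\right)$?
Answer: $-325 - 324 \sqrt{2126} \approx -15264.0$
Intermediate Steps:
$l = -5$ ($l = \frac{\left(-3 + 8\right) \left(-2\right)}{2} = \frac{5 \left(-2\right)}{2} = \frac{1}{2} \left(-10\right) = -5$)
$J{\left(K \right)} = 322$ ($J{\left(K \right)} = 2 \cdot 161 = 322$)
$V{\left(y \right)} = -324$ ($V{\left(y \right)} = - 4 \left(6 + 3\right)^{2} = - 4 \cdot 9^{2} = \left(-4\right) 81 = -324$)
$k{\left(R \right)} = - 324 \sqrt{R}$
$w = 325 + 324 \sqrt{2126}$ ($w = 3 - \left(- 324 \sqrt{2126} - 322\right) = 3 - \left(-322 - 324 \sqrt{2126}\right) = 3 + \left(322 + 324 \sqrt{2126}\right) = 325 + 324 \sqrt{2126} \approx 15264.0$)
$- w = - (325 + 324 \sqrt{2126}) = -325 - 324 \sqrt{2126}$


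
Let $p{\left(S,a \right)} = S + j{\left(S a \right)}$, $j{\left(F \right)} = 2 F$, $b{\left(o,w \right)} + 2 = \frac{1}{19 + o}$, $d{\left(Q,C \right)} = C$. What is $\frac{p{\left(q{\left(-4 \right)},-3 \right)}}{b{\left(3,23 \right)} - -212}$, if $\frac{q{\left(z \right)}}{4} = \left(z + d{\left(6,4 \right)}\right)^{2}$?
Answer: $0$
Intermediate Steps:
$b{\left(o,w \right)} = -2 + \frac{1}{19 + o}$
$q{\left(z \right)} = 4 \left(4 + z\right)^{2}$ ($q{\left(z \right)} = 4 \left(z + 4\right)^{2} = 4 \left(4 + z\right)^{2}$)
$p{\left(S,a \right)} = S + 2 S a$
$\frac{p{\left(q{\left(-4 \right)},-3 \right)}}{b{\left(3,23 \right)} - -212} = \frac{4 \left(4 - 4\right)^{2} \left(1 + 2 \left(-3\right)\right)}{\frac{-37 - 6}{19 + 3} - -212} = \frac{4 \cdot 0^{2} \left(1 - 6\right)}{\frac{-37 - 6}{22} + 212} = \frac{4 \cdot 0 \left(-5\right)}{\frac{1}{22} \left(-43\right) + 212} = \frac{0 \left(-5\right)}{- \frac{43}{22} + 212} = \frac{0}{\frac{4621}{22}} = 0 \cdot \frac{22}{4621} = 0$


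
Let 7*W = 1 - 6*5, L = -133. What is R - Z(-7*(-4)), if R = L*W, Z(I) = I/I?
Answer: 550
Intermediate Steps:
W = -29/7 (W = (1 - 6*5)/7 = (1 - 30)/7 = (⅐)*(-29) = -29/7 ≈ -4.1429)
Z(I) = 1
R = 551 (R = -133*(-29/7) = 551)
R - Z(-7*(-4)) = 551 - 1*1 = 551 - 1 = 550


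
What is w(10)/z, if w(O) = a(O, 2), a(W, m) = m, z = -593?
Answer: -2/593 ≈ -0.0033727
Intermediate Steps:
w(O) = 2
w(10)/z = 2/(-593) = 2*(-1/593) = -2/593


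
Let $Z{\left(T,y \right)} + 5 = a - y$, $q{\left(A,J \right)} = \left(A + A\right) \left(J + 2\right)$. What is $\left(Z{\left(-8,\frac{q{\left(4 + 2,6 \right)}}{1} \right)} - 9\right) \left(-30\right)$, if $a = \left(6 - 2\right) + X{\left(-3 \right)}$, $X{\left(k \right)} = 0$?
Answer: $3180$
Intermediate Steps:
$q{\left(A,J \right)} = 2 A \left(2 + J\right)$
$a = 4$ ($a = \left(6 - 2\right) + 0 = 4 + 0 = 4$)
$Z{\left(T,y \right)} = -1 - y$ ($Z{\left(T,y \right)} = -5 - \left(-4 + y\right) = -1 - y$)
$\left(Z{\left(-8,\frac{q{\left(4 + 2,6 \right)}}{1} \right)} - 9\right) \left(-30\right) = \left(\left(-1 - \frac{2 \left(4 + 2\right) \left(2 + 6\right)}{1}\right) - 9\right) \left(-30\right) = \left(\left(-1 - 2 \cdot 6 \cdot 8 \cdot 1\right) - 9\right) \left(-30\right) = \left(\left(-1 - 96 \cdot 1\right) - 9\right) \left(-30\right) = \left(\left(-1 - 96\right) - 9\right) \left(-30\right) = \left(-97 - 9\right) \left(-30\right) = \left(-106\right) \left(-30\right) = 3180$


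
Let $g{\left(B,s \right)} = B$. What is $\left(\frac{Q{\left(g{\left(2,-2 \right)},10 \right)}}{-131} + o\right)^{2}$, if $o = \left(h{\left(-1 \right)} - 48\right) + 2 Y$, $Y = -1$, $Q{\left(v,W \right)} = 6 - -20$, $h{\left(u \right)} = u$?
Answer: $\frac{44983849}{17161} \approx 2621.3$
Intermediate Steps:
$Q{\left(v,W \right)} = 26$ ($Q{\left(v,W \right)} = 6 + 20 = 26$)
$o = -51$ ($o = \left(-1 - 48\right) + 2 \left(-1\right) = -49 - 2 = -51$)
$\left(\frac{Q{\left(g{\left(2,-2 \right)},10 \right)}}{-131} + o\right)^{2} = \left(\frac{26}{-131} - 51\right)^{2} = \left(26 \left(- \frac{1}{131}\right) - 51\right)^{2} = \left(- \frac{26}{131} - 51\right)^{2} = \left(- \frac{6707}{131}\right)^{2} = \frac{44983849}{17161}$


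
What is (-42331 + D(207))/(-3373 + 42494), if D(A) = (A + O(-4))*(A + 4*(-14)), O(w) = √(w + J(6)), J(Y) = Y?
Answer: -11074/39121 + 151*√2/39121 ≈ -0.27761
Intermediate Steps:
O(w) = √(6 + w) (O(w) = √(w + 6) = √(6 + w))
D(A) = (-56 + A)*(A + √2) (D(A) = (A + √(6 - 4))*(A + 4*(-14)) = (A + √2)*(A - 56) = (A + √2)*(-56 + A) = (-56 + A)*(A + √2))
(-42331 + D(207))/(-3373 + 42494) = (-42331 + (207² - 56*207 - 56*√2 + 207*√2))/(-3373 + 42494) = (-42331 + (42849 - 11592 - 56*√2 + 207*√2))/39121 = (-42331 + (31257 + 151*√2))*(1/39121) = (-11074 + 151*√2)*(1/39121) = -11074/39121 + 151*√2/39121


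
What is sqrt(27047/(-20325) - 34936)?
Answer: I*sqrt(577312313811)/4065 ≈ 186.92*I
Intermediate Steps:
sqrt(27047/(-20325) - 34936) = sqrt(27047*(-1/20325) - 34936) = sqrt(-27047/20325 - 34936) = sqrt(-710101247/20325) = I*sqrt(577312313811)/4065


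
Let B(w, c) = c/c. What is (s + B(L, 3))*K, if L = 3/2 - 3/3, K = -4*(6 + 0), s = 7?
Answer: -192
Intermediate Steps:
K = -24 (K = -4*6 = -24)
L = 1/2 (L = 3*(1/2) - 3*1/3 = 3/2 - 1 = 1/2 ≈ 0.50000)
B(w, c) = 1
(s + B(L, 3))*K = (7 + 1)*(-24) = 8*(-24) = -192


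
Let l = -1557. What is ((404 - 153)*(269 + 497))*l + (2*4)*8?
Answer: -299358098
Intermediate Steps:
((404 - 153)*(269 + 497))*l + (2*4)*8 = ((404 - 153)*(269 + 497))*(-1557) + (2*4)*8 = (251*766)*(-1557) + 8*8 = 192266*(-1557) + 64 = -299358162 + 64 = -299358098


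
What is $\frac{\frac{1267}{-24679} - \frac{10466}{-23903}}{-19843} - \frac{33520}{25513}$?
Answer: $- \frac{392371767162088889}{298640587229878883} \approx -1.3139$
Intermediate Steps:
$\frac{\frac{1267}{-24679} - \frac{10466}{-23903}}{-19843} - \frac{33520}{25513} = \left(1267 \left(- \frac{1}{24679}\right) - - \frac{10466}{23903}\right) \left(- \frac{1}{19843}\right) - \frac{33520}{25513} = \left(- \frac{1267}{24679} + \frac{10466}{23903}\right) \left(- \frac{1}{19843}\right) - \frac{33520}{25513} = \frac{228005313}{589902137} \left(- \frac{1}{19843}\right) - \frac{33520}{25513} = - \frac{228005313}{11705428104491} - \frac{33520}{25513} = - \frac{392371767162088889}{298640587229878883}$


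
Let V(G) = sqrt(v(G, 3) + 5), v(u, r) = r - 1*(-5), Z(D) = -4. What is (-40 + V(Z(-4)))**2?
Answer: (40 - sqrt(13))**2 ≈ 1324.6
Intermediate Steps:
v(u, r) = 5 + r (v(u, r) = r + 5 = 5 + r)
V(G) = sqrt(13) (V(G) = sqrt((5 + 3) + 5) = sqrt(8 + 5) = sqrt(13))
(-40 + V(Z(-4)))**2 = (-40 + sqrt(13))**2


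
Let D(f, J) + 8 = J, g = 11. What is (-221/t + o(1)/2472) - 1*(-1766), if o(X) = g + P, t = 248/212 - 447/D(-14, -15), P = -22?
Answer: 108983338969/62089224 ≈ 1755.3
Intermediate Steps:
D(f, J) = -8 + J
t = 25117/1219 (t = 248/212 - 447/(-8 - 15) = 248*(1/212) - 447/(-23) = 62/53 - 447*(-1/23) = 62/53 + 447/23 = 25117/1219 ≈ 20.605)
o(X) = -11 (o(X) = 11 - 22 = -11)
(-221/t + o(1)/2472) - 1*(-1766) = (-221/25117/1219 - 11/2472) - 1*(-1766) = (-221*1219/25117 - 11*1/2472) + 1766 = (-269399/25117 - 11/2472) + 1766 = -666230615/62089224 + 1766 = 108983338969/62089224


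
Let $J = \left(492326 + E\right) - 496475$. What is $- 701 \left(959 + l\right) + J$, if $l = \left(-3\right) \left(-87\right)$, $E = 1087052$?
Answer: $227683$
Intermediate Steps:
$l = 261$
$J = 1082903$ ($J = \left(492326 + 1087052\right) - 496475 = 1579378 - 496475 = 1082903$)
$- 701 \left(959 + l\right) + J = - 701 \left(959 + 261\right) + 1082903 = \left(-701\right) 1220 + 1082903 = -855220 + 1082903 = 227683$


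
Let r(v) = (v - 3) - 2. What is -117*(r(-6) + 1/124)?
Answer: 159471/124 ≈ 1286.1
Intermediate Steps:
r(v) = -5 + v (r(v) = (-3 + v) - 2 = -5 + v)
-117*(r(-6) + 1/124) = -117*((-5 - 6) + 1/124) = -117*(-11 + 1/124) = -117*(-1363/124) = 159471/124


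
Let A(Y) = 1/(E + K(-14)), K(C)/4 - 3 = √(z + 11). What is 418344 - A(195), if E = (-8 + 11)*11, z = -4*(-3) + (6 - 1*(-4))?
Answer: 208753641/499 + 4*√33/1497 ≈ 4.1834e+5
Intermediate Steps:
z = 22 (z = 12 + (6 + 4) = 12 + 10 = 22)
E = 33 (E = 3*11 = 33)
K(C) = 12 + 4*√33 (K(C) = 12 + 4*√(22 + 11) = 12 + 4*√33)
A(Y) = 1/(45 + 4*√33) (A(Y) = 1/(33 + (12 + 4*√33)) = 1/(45 + 4*√33))
418344 - A(195) = 418344 - (15/499 - 4*√33/1497) = 418344 + (-15/499 + 4*√33/1497) = 208753641/499 + 4*√33/1497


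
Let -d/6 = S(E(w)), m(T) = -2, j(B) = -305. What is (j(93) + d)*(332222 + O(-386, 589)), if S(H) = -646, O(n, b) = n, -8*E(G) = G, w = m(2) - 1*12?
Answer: 1184986356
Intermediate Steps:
w = -14 (w = -2 - 1*12 = -2 - 12 = -14)
E(G) = -G/8
d = 3876 (d = -6*(-646) = 3876)
(j(93) + d)*(332222 + O(-386, 589)) = (-305 + 3876)*(332222 - 386) = 3571*331836 = 1184986356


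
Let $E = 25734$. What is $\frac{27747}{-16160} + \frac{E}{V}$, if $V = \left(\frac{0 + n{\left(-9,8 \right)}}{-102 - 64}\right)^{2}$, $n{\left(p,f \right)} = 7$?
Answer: $\frac{11459476481037}{791840} \approx 1.4472 \cdot 10^{7}$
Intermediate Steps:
$V = \frac{49}{27556}$ ($V = \left(\frac{0 + 7}{-102 - 64}\right)^{2} = \left(\frac{7}{-166}\right)^{2} = \left(7 \left(- \frac{1}{166}\right)\right)^{2} = \left(- \frac{7}{166}\right)^{2} = \frac{49}{27556} \approx 0.0017782$)
$\frac{27747}{-16160} + \frac{E}{V} = \frac{27747}{-16160} + \frac{25734}{\frac{49}{27556}} = 27747 \left(- \frac{1}{16160}\right) + 25734 \cdot \frac{27556}{49} = - \frac{27747}{16160} + \frac{709126104}{49} = \frac{11459476481037}{791840}$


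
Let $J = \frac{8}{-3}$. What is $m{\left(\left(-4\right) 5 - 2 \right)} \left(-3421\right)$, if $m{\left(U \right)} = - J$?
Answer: $- \frac{27368}{3} \approx -9122.7$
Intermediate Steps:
$J = - \frac{8}{3}$ ($J = 8 \left(- \frac{1}{3}\right) = - \frac{8}{3} \approx -2.6667$)
$m{\left(U \right)} = \frac{8}{3}$ ($m{\left(U \right)} = \left(-1\right) \left(- \frac{8}{3}\right) = \frac{8}{3}$)
$m{\left(\left(-4\right) 5 - 2 \right)} \left(-3421\right) = \frac{8}{3} \left(-3421\right) = - \frac{27368}{3}$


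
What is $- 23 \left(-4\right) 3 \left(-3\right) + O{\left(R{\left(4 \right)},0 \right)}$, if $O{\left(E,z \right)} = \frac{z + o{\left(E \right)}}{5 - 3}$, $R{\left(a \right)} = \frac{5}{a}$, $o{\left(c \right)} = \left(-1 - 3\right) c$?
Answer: $- \frac{1661}{2} \approx -830.5$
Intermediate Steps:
$o{\left(c \right)} = - 4 c$
$O{\left(E,z \right)} = \frac{z}{2} - 2 E$ ($O{\left(E,z \right)} = \frac{z - 4 E}{5 - 3} = \frac{z - 4 E}{2} = \left(z - 4 E\right) \frac{1}{2} = \frac{z}{2} - 2 E$)
$- 23 \left(-4\right) 3 \left(-3\right) + O{\left(R{\left(4 \right)},0 \right)} = - 23 \left(-4\right) 3 \left(-3\right) + \left(\frac{1}{2} \cdot 0 - 2 \cdot \frac{5}{4}\right) = - 23 \left(\left(-12\right) \left(-3\right)\right) + \left(0 - 2 \cdot 5 \cdot \frac{1}{4}\right) = \left(-23\right) 36 + \left(0 - \frac{5}{2}\right) = -828 + \left(0 - \frac{5}{2}\right) = -828 - \frac{5}{2} = - \frac{1661}{2}$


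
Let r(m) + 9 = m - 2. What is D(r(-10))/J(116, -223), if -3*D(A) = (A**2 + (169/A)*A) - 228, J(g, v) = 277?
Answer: -382/831 ≈ -0.45969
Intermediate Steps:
r(m) = -11 + m (r(m) = -9 + (m - 2) = -9 + (-2 + m) = -11 + m)
D(A) = 59/3 - A**2/3 (D(A) = -((A**2 + (169/A)*A) - 228)/3 = -((A**2 + 169) - 228)/3 = -((169 + A**2) - 228)/3 = -(-59 + A**2)/3 = 59/3 - A**2/3)
D(r(-10))/J(116, -223) = (59/3 - (-11 - 10)**2/3)/277 = (59/3 - 1/3*(-21)**2)*(1/277) = (59/3 - 1/3*441)*(1/277) = (59/3 - 147)*(1/277) = -382/3*1/277 = -382/831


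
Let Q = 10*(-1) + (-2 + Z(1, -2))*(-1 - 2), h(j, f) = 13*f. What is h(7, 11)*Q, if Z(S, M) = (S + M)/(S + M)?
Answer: -1001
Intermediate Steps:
Z(S, M) = 1 (Z(S, M) = (M + S)/(M + S) = 1)
Q = -7 (Q = 10*(-1) + (-2 + 1)*(-1 - 2) = -10 - 1*(-3) = -10 + 3 = -7)
h(7, 11)*Q = (13*11)*(-7) = 143*(-7) = -1001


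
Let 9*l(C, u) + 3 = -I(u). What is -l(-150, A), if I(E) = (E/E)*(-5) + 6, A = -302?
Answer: 4/9 ≈ 0.44444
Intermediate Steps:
I(E) = 1 (I(E) = 1*(-5) + 6 = -5 + 6 = 1)
l(C, u) = -4/9 (l(C, u) = -⅓ + (-1*1)/9 = -⅓ + (⅑)*(-1) = -⅓ - ⅑ = -4/9)
-l(-150, A) = -1*(-4/9) = 4/9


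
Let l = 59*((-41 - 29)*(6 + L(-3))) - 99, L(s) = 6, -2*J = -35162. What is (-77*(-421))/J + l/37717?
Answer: 349617110/663102577 ≈ 0.52724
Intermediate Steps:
J = 17581 (J = -½*(-35162) = 17581)
l = -49659 (l = 59*((-41 - 29)*(6 + 6)) - 99 = 59*(-70*12) - 99 = 59*(-840) - 99 = -49560 - 99 = -49659)
(-77*(-421))/J + l/37717 = -77*(-421)/17581 - 49659/37717 = 32417*(1/17581) - 49659*1/37717 = 32417/17581 - 49659/37717 = 349617110/663102577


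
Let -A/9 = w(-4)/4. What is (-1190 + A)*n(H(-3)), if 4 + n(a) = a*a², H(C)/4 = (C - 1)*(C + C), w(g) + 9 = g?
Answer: -1026952669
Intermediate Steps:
w(g) = -9 + g
H(C) = 8*C*(-1 + C) (H(C) = 4*((C - 1)*(C + C)) = 4*((-1 + C)*(2*C)) = 4*(2*C*(-1 + C)) = 8*C*(-1 + C))
n(a) = -4 + a³ (n(a) = -4 + a*a² = -4 + a³)
A = 117/4 (A = -9*(-9 - 4)/4 = -(-117)/4 = -9*(-13/4) = 117/4 ≈ 29.250)
(-1190 + A)*n(H(-3)) = (-1190 + 117/4)*(-4 + (8*(-3)*(-1 - 3))³) = -4643*(-4 + (8*(-3)*(-4))³)/4 = -4643*(-4 + 96³)/4 = -4643*(-4 + 884736)/4 = -4643/4*884732 = -1026952669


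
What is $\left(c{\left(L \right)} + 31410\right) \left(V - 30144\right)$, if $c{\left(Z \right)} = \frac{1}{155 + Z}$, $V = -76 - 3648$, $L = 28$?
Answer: $- \frac{194674313908}{183} \approx -1.0638 \cdot 10^{9}$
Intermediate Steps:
$V = -3724$ ($V = -76 - 3648 = -3724$)
$\left(c{\left(L \right)} + 31410\right) \left(V - 30144\right) = \left(\frac{1}{155 + 28} + 31410\right) \left(-3724 - 30144\right) = \left(\frac{1}{183} + 31410\right) \left(-33868\right) = \frac{5748031}{183} \left(-33868\right) = - \frac{194674313908}{183}$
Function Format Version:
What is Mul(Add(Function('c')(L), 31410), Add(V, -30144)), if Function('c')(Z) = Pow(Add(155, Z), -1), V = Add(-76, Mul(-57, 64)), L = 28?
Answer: Rational(-194674313908, 183) ≈ -1.0638e+9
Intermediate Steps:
V = -3724 (V = Add(-76, -3648) = -3724)
Mul(Add(Function('c')(L), 31410), Add(V, -30144)) = Mul(Add(Pow(Add(155, 28), -1), 31410), Add(-3724, -30144)) = Mul(Add(Pow(183, -1), 31410), -33868) = Mul(Add(Rational(1, 183), 31410), -33868) = Mul(Rational(5748031, 183), -33868) = Rational(-194674313908, 183)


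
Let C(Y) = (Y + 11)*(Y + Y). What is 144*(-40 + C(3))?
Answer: 6336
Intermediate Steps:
C(Y) = 2*Y*(11 + Y) (C(Y) = (11 + Y)*(2*Y) = 2*Y*(11 + Y))
144*(-40 + C(3)) = 144*(-40 + 2*3*(11 + 3)) = 144*(-40 + 2*3*14) = 144*(-40 + 84) = 144*44 = 6336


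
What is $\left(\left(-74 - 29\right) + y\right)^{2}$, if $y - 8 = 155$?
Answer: $3600$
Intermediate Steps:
$y = 163$ ($y = 8 + 155 = 163$)
$\left(\left(-74 - 29\right) + y\right)^{2} = \left(\left(-74 - 29\right) + 163\right)^{2} = \left(-103 + 163\right)^{2} = 60^{2} = 3600$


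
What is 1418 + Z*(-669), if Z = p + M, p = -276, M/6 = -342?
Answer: 1558850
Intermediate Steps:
M = -2052 (M = 6*(-342) = -2052)
Z = -2328 (Z = -276 - 2052 = -2328)
1418 + Z*(-669) = 1418 - 2328*(-669) = 1418 + 1557432 = 1558850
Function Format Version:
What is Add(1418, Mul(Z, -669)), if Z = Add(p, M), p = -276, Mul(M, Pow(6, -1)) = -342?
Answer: 1558850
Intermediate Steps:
M = -2052 (M = Mul(6, -342) = -2052)
Z = -2328 (Z = Add(-276, -2052) = -2328)
Add(1418, Mul(Z, -669)) = Add(1418, Mul(-2328, -669)) = Add(1418, 1557432) = 1558850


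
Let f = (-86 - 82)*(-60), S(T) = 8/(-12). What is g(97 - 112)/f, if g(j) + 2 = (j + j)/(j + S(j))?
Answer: -1/118440 ≈ -8.4431e-6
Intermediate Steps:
S(T) = -⅔ (S(T) = 8*(-1/12) = -⅔)
f = 10080 (f = -168*(-60) = 10080)
g(j) = -2 + 2*j/(-⅔ + j) (g(j) = -2 + (j + j)/(j - ⅔) = -2 + (2*j)/(-⅔ + j) = -2 + 2*j/(-⅔ + j))
g(97 - 112)/f = (4/(-2 + 3*(97 - 112)))/10080 = (4/(-2 + 3*(-15)))*(1/10080) = (4/(-2 - 45))*(1/10080) = (4/(-47))*(1/10080) = (4*(-1/47))*(1/10080) = -4/47*1/10080 = -1/118440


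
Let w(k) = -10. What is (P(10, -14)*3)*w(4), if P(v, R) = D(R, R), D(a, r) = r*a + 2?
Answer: -5940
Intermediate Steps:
D(a, r) = 2 + a*r (D(a, r) = a*r + 2 = 2 + a*r)
P(v, R) = 2 + R**2 (P(v, R) = 2 + R*R = 2 + R**2)
(P(10, -14)*3)*w(4) = ((2 + (-14)**2)*3)*(-10) = ((2 + 196)*3)*(-10) = (198*3)*(-10) = 594*(-10) = -5940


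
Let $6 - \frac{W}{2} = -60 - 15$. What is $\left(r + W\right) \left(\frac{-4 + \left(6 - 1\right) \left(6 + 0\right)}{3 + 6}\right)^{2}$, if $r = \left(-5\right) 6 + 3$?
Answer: $\frac{3380}{3} \approx 1126.7$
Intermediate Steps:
$r = -27$ ($r = -30 + 3 = -27$)
$W = 162$ ($W = 12 - 2 \left(-60 - 15\right) = 12 - -150 = 12 + 150 = 162$)
$\left(r + W\right) \left(\frac{-4 + \left(6 - 1\right) \left(6 + 0\right)}{3 + 6}\right)^{2} = \left(-27 + 162\right) \left(\frac{-4 + \left(6 - 1\right) \left(6 + 0\right)}{3 + 6}\right)^{2} = 135 \left(\frac{-4 + 5 \cdot 6}{9}\right)^{2} = 135 \left(\left(-4 + 30\right) \frac{1}{9}\right)^{2} = 135 \left(26 \cdot \frac{1}{9}\right)^{2} = 135 \left(\frac{26}{9}\right)^{2} = 135 \cdot \frac{676}{81} = \frac{3380}{3}$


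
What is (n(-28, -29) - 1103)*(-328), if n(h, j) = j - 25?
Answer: 379496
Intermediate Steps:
n(h, j) = -25 + j
(n(-28, -29) - 1103)*(-328) = ((-25 - 29) - 1103)*(-328) = (-54 - 1103)*(-328) = -1157*(-328) = 379496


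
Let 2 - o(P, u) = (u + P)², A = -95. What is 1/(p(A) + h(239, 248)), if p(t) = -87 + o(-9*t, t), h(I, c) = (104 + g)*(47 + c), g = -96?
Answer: -1/575325 ≈ -1.7381e-6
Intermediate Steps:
h(I, c) = 376 + 8*c (h(I, c) = (104 - 96)*(47 + c) = 8*(47 + c) = 376 + 8*c)
o(P, u) = 2 - (P + u)² (o(P, u) = 2 - (u + P)² = 2 - (P + u)²)
p(t) = -85 - 64*t² (p(t) = -87 + (2 - (-9*t + t)²) = -87 + (2 - (-8*t)²) = -87 + (2 - 64*t²) = -85 - 64*t²)
1/(p(A) + h(239, 248)) = 1/((-85 - 64*(-95)²) + (376 + 8*248)) = 1/((-85 - 64*9025) + (376 + 1984)) = 1/((-85 - 577600) + 2360) = 1/(-577685 + 2360) = 1/(-575325) = -1/575325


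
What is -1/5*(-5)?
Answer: 1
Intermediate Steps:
-1/5*(-5) = 1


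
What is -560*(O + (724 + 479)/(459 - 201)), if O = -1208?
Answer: 28976360/43 ≈ 6.7387e+5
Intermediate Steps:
-560*(O + (724 + 479)/(459 - 201)) = -560*(-1208 + (724 + 479)/(459 - 201)) = -560*(-1208 + 1203/258) = -560*(-1208 + 1203*(1/258)) = -560*(-1208 + 401/86) = -560*(-103487/86) = 28976360/43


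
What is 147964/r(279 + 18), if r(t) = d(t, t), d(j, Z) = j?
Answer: 147964/297 ≈ 498.20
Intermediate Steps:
r(t) = t
147964/r(279 + 18) = 147964/(279 + 18) = 147964/297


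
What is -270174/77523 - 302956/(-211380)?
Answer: -2801943511/1365567645 ≈ -2.0519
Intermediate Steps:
-270174/77523 - 302956/(-211380) = -270174*1/77523 - 302956*(-1/211380) = -90058/25841 + 75739/52845 = -2801943511/1365567645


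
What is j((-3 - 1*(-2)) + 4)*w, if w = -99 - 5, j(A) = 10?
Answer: -1040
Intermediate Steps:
w = -104
j((-3 - 1*(-2)) + 4)*w = 10*(-104) = -1040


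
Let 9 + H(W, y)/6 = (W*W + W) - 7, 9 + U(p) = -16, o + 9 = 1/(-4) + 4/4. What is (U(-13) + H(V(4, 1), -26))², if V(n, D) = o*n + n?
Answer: 22572001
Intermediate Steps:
o = -33/4 (o = -9 + (1/(-4) + 4/4) = -9 + (1*(-¼) + 4*(¼)) = -9 + (-¼ + 1) = -9 + ¾ = -33/4 ≈ -8.2500)
U(p) = -25 (U(p) = -9 - 16 = -25)
V(n, D) = -29*n/4 (V(n, D) = -33*n/4 + n = -29*n/4)
H(W, y) = -96 + 6*W + 6*W² (H(W, y) = -54 + 6*((W*W + W) - 7) = -54 + 6*((W² + W) - 7) = -54 + 6*((W + W²) - 7) = -54 + 6*(-7 + W + W²) = -54 + (-42 + 6*W + 6*W²) = -96 + 6*W + 6*W²)
(U(-13) + H(V(4, 1), -26))² = (-25 + (-96 + 6*(-29/4*4) + 6*(-29/4*4)²))² = (-25 + (-96 + 6*(-29) + 6*(-29)²))² = (-25 + (-96 - 174 + 6*841))² = (-25 + (-96 - 174 + 5046))² = (-25 + 4776)² = 4751² = 22572001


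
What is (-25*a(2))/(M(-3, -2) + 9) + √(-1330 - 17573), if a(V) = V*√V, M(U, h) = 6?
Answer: -10*√2/3 + I*√18903 ≈ -4.714 + 137.49*I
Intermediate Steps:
a(V) = V^(3/2)
(-25*a(2))/(M(-3, -2) + 9) + √(-1330 - 17573) = (-50*√2)/(6 + 9) + √(-1330 - 17573) = -50*√2/15 + √(-18903) = -50*√2*(1/15) + I*√18903 = -10*√2/3 + I*√18903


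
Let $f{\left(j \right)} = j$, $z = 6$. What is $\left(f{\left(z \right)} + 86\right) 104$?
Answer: $9568$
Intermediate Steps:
$\left(f{\left(z \right)} + 86\right) 104 = \left(6 + 86\right) 104 = 92 \cdot 104 = 9568$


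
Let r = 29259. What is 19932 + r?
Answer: 49191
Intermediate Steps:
19932 + r = 19932 + 29259 = 49191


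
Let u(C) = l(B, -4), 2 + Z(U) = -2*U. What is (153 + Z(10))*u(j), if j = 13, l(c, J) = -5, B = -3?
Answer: -655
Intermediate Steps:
Z(U) = -2 - 2*U
u(C) = -5
(153 + Z(10))*u(j) = (153 + (-2 - 2*10))*(-5) = (153 + (-2 - 20))*(-5) = (153 - 22)*(-5) = 131*(-5) = -655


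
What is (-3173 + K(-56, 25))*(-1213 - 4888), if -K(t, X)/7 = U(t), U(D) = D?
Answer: 16966881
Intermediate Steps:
K(t, X) = -7*t
(-3173 + K(-56, 25))*(-1213 - 4888) = (-3173 - 7*(-56))*(-1213 - 4888) = (-3173 + 392)*(-6101) = -2781*(-6101) = 16966881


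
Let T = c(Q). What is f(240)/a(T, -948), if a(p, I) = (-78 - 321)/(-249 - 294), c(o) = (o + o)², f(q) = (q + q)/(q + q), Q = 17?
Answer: 181/133 ≈ 1.3609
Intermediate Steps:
f(q) = 1 (f(q) = (2*q)/((2*q)) = (2*q)*(1/(2*q)) = 1)
c(o) = 4*o² (c(o) = (2*o)² = 4*o²)
T = 1156 (T = 4*17² = 4*289 = 1156)
a(p, I) = 133/181 (a(p, I) = -399/(-543) = -399*(-1/543) = 133/181)
f(240)/a(T, -948) = 1/(133/181) = 1*(181/133) = 181/133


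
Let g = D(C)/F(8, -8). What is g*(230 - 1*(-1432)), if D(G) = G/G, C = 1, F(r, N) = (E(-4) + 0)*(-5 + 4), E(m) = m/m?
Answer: -1662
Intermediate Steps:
E(m) = 1
F(r, N) = -1 (F(r, N) = (1 + 0)*(-5 + 4) = 1*(-1) = -1)
D(G) = 1
g = -1 (g = 1/(-1) = 1*(-1) = -1)
g*(230 - 1*(-1432)) = -(230 - 1*(-1432)) = -(230 + 1432) = -1*1662 = -1662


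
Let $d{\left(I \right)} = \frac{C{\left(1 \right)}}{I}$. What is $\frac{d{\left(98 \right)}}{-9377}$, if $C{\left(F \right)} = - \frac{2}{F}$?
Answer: $\frac{1}{459473} \approx 2.1764 \cdot 10^{-6}$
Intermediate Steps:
$d{\left(I \right)} = - \frac{2}{I}$ ($d{\left(I \right)} = \frac{\left(-2\right) 1^{-1}}{I} = \frac{\left(-2\right) 1}{I} = - \frac{2}{I}$)
$\frac{d{\left(98 \right)}}{-9377} = \frac{\left(-2\right) \frac{1}{98}}{-9377} = \left(-2\right) \frac{1}{98} \left(- \frac{1}{9377}\right) = \left(- \frac{1}{49}\right) \left(- \frac{1}{9377}\right) = \frac{1}{459473}$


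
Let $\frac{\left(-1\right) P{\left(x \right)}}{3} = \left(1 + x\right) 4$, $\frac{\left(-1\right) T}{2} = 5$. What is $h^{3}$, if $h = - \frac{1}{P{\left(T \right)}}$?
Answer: $- \frac{1}{1259712} \approx -7.9383 \cdot 10^{-7}$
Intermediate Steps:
$T = -10$ ($T = \left(-2\right) 5 = -10$)
$P{\left(x \right)} = -12 - 12 x$ ($P{\left(x \right)} = - 3 \left(1 + x\right) 4 = - 3 \left(4 + 4 x\right) = -12 - 12 x$)
$h = - \frac{1}{108}$ ($h = - \frac{1}{-12 - -120} = - \frac{1}{-12 + 120} = - \frac{1}{108} \approx -0.0092593$)
$h^{3} = \left(- \frac{1}{108}\right)^{3} = - \frac{1}{1259712}$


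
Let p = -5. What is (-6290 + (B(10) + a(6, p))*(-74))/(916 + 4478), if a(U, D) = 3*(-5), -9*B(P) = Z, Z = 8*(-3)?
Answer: -8066/8091 ≈ -0.99691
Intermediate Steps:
Z = -24
B(P) = 8/3 (B(P) = -⅑*(-24) = 8/3)
a(U, D) = -15
(-6290 + (B(10) + a(6, p))*(-74))/(916 + 4478) = (-6290 + (8/3 - 15)*(-74))/(916 + 4478) = (-6290 - 37/3*(-74))/5394 = (-6290 + 2738/3)*(1/5394) = -16132/3*1/5394 = -8066/8091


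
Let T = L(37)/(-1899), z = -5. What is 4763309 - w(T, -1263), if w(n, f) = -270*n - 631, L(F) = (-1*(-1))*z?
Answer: 1005191490/211 ≈ 4.7639e+6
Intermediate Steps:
L(F) = -5 (L(F) = -1*(-1)*(-5) = 1*(-5) = -5)
T = 5/1899 (T = -5/(-1899) = -5*(-1/1899) = 5/1899 ≈ 0.0026330)
w(n, f) = -631 - 270*n
4763309 - w(T, -1263) = 4763309 - (-631 - 270*5/1899) = 4763309 - (-631 - 150/211) = 4763309 - 1*(-133291/211) = 4763309 + 133291/211 = 1005191490/211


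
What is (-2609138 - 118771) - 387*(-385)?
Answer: -2578914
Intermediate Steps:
(-2609138 - 118771) - 387*(-385) = -2727909 + 148995 = -2578914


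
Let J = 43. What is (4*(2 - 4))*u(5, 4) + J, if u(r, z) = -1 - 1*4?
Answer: 83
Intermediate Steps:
u(r, z) = -5 (u(r, z) = -1 - 4 = -5)
(4*(2 - 4))*u(5, 4) + J = (4*(2 - 4))*(-5) + 43 = (4*(-2))*(-5) + 43 = -8*(-5) + 43 = 40 + 43 = 83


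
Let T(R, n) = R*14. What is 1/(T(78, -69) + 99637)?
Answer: 1/100729 ≈ 9.9276e-6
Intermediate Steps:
T(R, n) = 14*R
1/(T(78, -69) + 99637) = 1/(14*78 + 99637) = 1/(1092 + 99637) = 1/100729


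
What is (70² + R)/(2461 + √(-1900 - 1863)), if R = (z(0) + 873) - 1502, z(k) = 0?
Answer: 10510931/6060284 - 4271*I*√3763/6060284 ≈ 1.7344 - 0.043232*I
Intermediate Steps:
R = -629 (R = (0 + 873) - 1502 = 873 - 1502 = -629)
(70² + R)/(2461 + √(-1900 - 1863)) = (70² - 629)/(2461 + √(-1900 - 1863)) = (4900 - 629)/(2461 + √(-3763)) = 4271/(2461 + I*√3763)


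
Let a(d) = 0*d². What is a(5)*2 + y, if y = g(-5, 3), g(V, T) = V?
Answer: -5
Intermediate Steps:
y = -5
a(d) = 0
a(5)*2 + y = 0*2 - 5 = 0 - 5 = -5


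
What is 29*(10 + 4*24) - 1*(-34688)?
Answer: 37762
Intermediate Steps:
29*(10 + 4*24) - 1*(-34688) = 29*(10 + 96) + 34688 = 29*106 + 34688 = 3074 + 34688 = 37762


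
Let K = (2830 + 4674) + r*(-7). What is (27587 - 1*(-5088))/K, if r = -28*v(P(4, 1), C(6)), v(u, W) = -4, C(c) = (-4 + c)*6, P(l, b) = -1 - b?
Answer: 6535/1344 ≈ 4.8624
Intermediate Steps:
C(c) = -24 + 6*c
r = 112 (r = -28*(-4) = 112)
K = 6720 (K = (2830 + 4674) + 112*(-7) = 7504 - 784 = 6720)
(27587 - 1*(-5088))/K = (27587 - 1*(-5088))/6720 = (27587 + 5088)*(1/6720) = 32675*(1/6720) = 6535/1344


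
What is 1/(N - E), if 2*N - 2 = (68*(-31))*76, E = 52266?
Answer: -1/132369 ≈ -7.5546e-6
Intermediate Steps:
N = -80103 (N = 1 + ((68*(-31))*76)/2 = 1 + (-2108*76)/2 = 1 + (½)*(-160208) = 1 - 80104 = -80103)
1/(N - E) = 1/(-80103 - 1*52266) = 1/(-80103 - 52266) = 1/(-132369) = -1/132369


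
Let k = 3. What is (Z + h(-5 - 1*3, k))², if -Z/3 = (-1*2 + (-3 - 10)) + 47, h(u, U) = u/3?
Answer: 87616/9 ≈ 9735.1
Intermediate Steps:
h(u, U) = u/3 (h(u, U) = u*(⅓) = u/3)
Z = -96 (Z = -3*((-1*2 + (-3 - 10)) + 47) = -3*((-2 - 13) + 47) = -3*(-15 + 47) = -3*32 = -96)
(Z + h(-5 - 1*3, k))² = (-96 + (-5 - 1*3)/3)² = (-96 + (-5 - 3)/3)² = (-96 + (⅓)*(-8))² = (-96 - 8/3)² = (-296/3)² = 87616/9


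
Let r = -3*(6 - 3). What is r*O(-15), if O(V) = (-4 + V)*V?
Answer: -2565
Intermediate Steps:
O(V) = V*(-4 + V)
r = -9 (r = -3*3 = -9)
r*O(-15) = -(-135)*(-4 - 15) = -(-135)*(-19) = -9*285 = -2565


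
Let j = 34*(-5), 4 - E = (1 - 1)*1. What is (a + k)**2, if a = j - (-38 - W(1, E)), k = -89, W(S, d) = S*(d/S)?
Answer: 47089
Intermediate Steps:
E = 4 (E = 4 - (1 - 1) = 4 - 0 = 4 - 1*0 = 4 + 0 = 4)
W(S, d) = d
j = -170
a = -128 (a = -170 - (-38 - 1*4) = -170 - (-38 - 4) = -170 - 1*(-42) = -170 + 42 = -128)
(a + k)**2 = (-128 - 89)**2 = (-217)**2 = 47089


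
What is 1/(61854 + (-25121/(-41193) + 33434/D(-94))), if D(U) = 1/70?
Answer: 41193/98955250283 ≈ 4.1628e-7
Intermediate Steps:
D(U) = 1/70
1/(61854 + (-25121/(-41193) + 33434/D(-94))) = 1/(61854 + (-25121/(-41193) + 33434/(1/70))) = 1/(61854 + (-25121*(-1/41193) + 33434*70)) = 1/(61854 + (25121/41193 + 2340380)) = 1/(61854 + 96407298461/41193) = 1/(98955250283/41193) = 41193/98955250283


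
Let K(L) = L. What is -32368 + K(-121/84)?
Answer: -2719033/84 ≈ -32369.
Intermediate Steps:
-32368 + K(-121/84) = -32368 - 121/84 = -2719033/84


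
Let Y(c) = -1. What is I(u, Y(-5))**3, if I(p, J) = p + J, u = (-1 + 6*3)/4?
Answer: 2197/64 ≈ 34.328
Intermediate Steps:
u = 17/4 (u = (-1 + 18)*(1/4) = 17*(1/4) = 17/4 ≈ 4.2500)
I(p, J) = J + p
I(u, Y(-5))**3 = (-1 + 17/4)**3 = (13/4)**3 = 2197/64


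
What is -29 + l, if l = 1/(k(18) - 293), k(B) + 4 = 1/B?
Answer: -155023/5345 ≈ -29.003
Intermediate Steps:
k(B) = -4 + 1/B
l = -18/5345 (l = 1/((-4 + 1/18) - 293) = 1/(-71/18 - 293) = 1/(-5345/18) = -18/5345 ≈ -0.0033676)
-29 + l = -29 - 18/5345 = -155023/5345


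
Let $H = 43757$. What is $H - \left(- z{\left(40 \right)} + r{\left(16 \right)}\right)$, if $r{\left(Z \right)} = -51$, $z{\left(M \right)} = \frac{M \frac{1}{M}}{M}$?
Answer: $\frac{1752321}{40} \approx 43808.0$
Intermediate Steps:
$z{\left(M \right)} = \frac{1}{M}$ ($z{\left(M \right)} = 1 \frac{1}{M} = \frac{1}{M}$)
$H - \left(- z{\left(40 \right)} + r{\left(16 \right)}\right) = 43757 + \left(\frac{1}{40} - -51\right) = 43757 + \left(\frac{1}{40} + 51\right) = 43757 + \frac{2041}{40} = \frac{1752321}{40}$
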